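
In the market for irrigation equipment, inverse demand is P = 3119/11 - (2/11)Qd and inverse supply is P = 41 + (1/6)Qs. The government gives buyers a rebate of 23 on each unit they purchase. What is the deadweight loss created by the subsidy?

Deadweight loss = 759

Pre-subsidy: 3119/11 - (2/11)Q = 41 + (1/6)Q gives Q* = 696 and P* = 157.
With the rebate, buyers effectively pay Pb = Ps − 23, where Ps is the price sellers receive.
On the curves, Pb = 3119/11 - (2/11)Q and Ps = 41 + (1/6)Q; the wedge Ps − Pb = 23 gives 41 + (1/6)Q − (3119/11 - (2/11)Q) = 23, so Q' = 762.
Then Pb = 3119/11 − (2/11)·762 = 145 and Ps = 41 + (1/6)·762 = 168.
The subsidy expands output by 762 − 696 = 66 past the efficient level; on those units the gap between marginal cost and willingness to pay runs from 0 up to 23.
DWL = ½ × 23 × 66 = 759.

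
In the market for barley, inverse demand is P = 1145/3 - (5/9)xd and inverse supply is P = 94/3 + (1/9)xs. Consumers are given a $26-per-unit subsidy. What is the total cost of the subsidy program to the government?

Pre-subsidy: 1145/3 - (5/9)x = 94/3 + (1/9)x gives x* = 525.5 and P* = 1615/18.
With the rebate, buyers effectively pay Pb = Ps − 26, where Ps is the price sellers receive.
On the curves, Pb = 1145/3 - (5/9)x and Ps = 94/3 + (1/9)x; the wedge Ps − Pb = 26 gives 94/3 + (1/9)x − (1145/3 - (5/9)x) = 26, so x' = 564.5.
Then Pb = 1145/3 − (5/9)·564.5 = 1225/18 and Ps = 94/3 + (1/9)·564.5 = 1693/18.
Government outlay = subsidy × quantity = 26 × 564.5 = 14677.

Government cost = $14677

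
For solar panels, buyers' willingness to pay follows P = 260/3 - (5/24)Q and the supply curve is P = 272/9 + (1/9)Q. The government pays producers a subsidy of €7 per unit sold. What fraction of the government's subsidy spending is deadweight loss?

DWL / government spending = 63/1142

Pre-subsidy: 260/3 - (5/24)Q = 272/9 + (1/9)Q gives Q* = 4064/23 and P* = 3440/69.
With the subsidy, sellers receive Ps = Pb + 7 for each unit, where Pb is the price buyers pay.
On the curves, Pb = 260/3 - (5/24)Q and Ps = 272/9 + (1/9)Q; the wedge Ps − Pb = 7 gives 272/9 + (1/9)Q − (260/3 - (5/24)Q) = 7, so Q' = 4568/23.
Then Pb = 260/3 − (5/24)·(4568/23) = 3125/69 and Ps = 272/9 + (1/9)·(4568/23) = 3608/69.
ΔCS = ½(4064/23 + 4568/23)(3440/69 − 3125/69) = 453180/529; ΔPS = ½(4064/23 + 4568/23)(3608/69 − 3440/69) = 241696/529.
Government spending = 7 × 4568/23 = 31976/23.
DWL = ½ × 7 × (4568/23 − 4064/23) = 1764/23; fraction = (1764/23) / (31976/23) = 63/1142.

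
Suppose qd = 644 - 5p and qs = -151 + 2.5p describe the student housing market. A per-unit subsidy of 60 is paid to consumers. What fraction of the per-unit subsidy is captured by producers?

Pre-subsidy: 644 - 5p = -151 + 2.5p gives p* = 106, q* = 114.
With the rebate, buyers effectively pay pb = ps − 60, where ps is the price sellers receive.
Demand in terms of ps becomes qd = 644 − 5(ps − 60) = 944 - 5ps. Setting this equal to supply: 944 - 5ps = -151 + 2.5ps, so ps = 146.
Buyers pay pb = 146 − 60 = 86; q' = -151 + 2.5·146 = 214.
Buyers' price falls by p* − pb = 106 − 86 = 20; sellers' price rises by ps − p* = 146 − 106 = 40.
So producers capture 40/60 = 2/3 of each unit of subsidy.

Producer share = 2/3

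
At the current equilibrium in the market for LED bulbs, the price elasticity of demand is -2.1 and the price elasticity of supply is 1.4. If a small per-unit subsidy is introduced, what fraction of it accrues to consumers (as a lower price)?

For a small subsidy around the equilibrium, the benefit split depends on the relative slopes, which at a point are proportional to the elasticities.
Buyer share = εs/(εs + |εd|) = 1.4/(1.4 + 2.1) = 0.4; seller share = |εd|/(εs + |εd|) = 0.6.

Consumer share = 0.4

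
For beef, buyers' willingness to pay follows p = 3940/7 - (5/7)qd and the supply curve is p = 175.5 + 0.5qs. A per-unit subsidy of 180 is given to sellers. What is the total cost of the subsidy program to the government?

Government cost = 1429740/17

Pre-subsidy: 3940/7 - (5/7)q = 175.5 + 0.5q gives q* = 319 and p* = 335.
With the subsidy, sellers receive ps = pb + 180 for each unit, where pb is the price buyers pay.
On the curves, pb = 3940/7 - (5/7)q and ps = 175.5 + 0.5q; the wedge ps − pb = 180 gives 175.5 + 0.5q − (3940/7 - (5/7)q) = 180, so q' = 7943/17.
Then pb = 3940/7 − (5/7)·(7943/17) = 3895/17 and ps = 175.5 + 0.5·(7943/17) = 6955/17.
Government outlay = subsidy × quantity = 180 × 7943/17 = 1429740/17.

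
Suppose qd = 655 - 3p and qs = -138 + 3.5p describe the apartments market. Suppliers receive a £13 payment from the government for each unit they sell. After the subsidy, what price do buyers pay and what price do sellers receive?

Buyers pay £115; sellers receive £128

Pre-subsidy: 655 - 3p = -138 + 3.5p gives p* = 122, q* = 289.
With the subsidy, sellers receive ps = pb + 13 for each unit, where pb is the price buyers pay.
Supply in terms of pb becomes qs = -138 + 3.5(pb + 13) = -92.5 + 3.5pb. Setting this equal to demand: 655 - 3pb = -92.5 + 3.5pb, so pb = 115.
Sellers receive ps = 115 + 13 = 128; q' = 655 − 3·115 = 310.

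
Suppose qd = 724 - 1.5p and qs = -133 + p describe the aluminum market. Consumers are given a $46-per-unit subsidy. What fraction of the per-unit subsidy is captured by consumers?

Pre-subsidy: 724 - 1.5p = -133 + p gives p* = 342.8, q* = 209.8.
With the rebate, buyers effectively pay pb = ps − 46, where ps is the price sellers receive.
Demand in terms of ps becomes qd = 724 − 1.5(ps − 46) = 793 - 1.5ps. Setting this equal to supply: 793 - 1.5ps = -133 + ps, so ps = 370.4.
Buyers pay pb = 370.4 − 46 = 324.4; q' = -133 + 1·370.4 = 237.4.
Buyers' price falls by p* − pb = 342.8 − 324.4 = 18.4; sellers' price rises by ps − p* = 370.4 − 342.8 = 27.6.
So consumers capture 18.4/46 = 0.4 of each unit of subsidy.

Consumer share = 0.4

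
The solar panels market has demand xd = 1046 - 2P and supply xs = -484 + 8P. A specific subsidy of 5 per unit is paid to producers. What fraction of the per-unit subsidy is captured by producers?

Pre-subsidy: 1046 - 2P = -484 + 8P gives P* = 153, x* = 740.
With the subsidy, sellers receive Ps = Pb + 5 for each unit, where Pb is the price buyers pay.
Supply in terms of Pb becomes xs = -484 + 8(Pb + 5) = -444 + 8Pb. Setting this equal to demand: 1046 - 2Pb = -444 + 8Pb, so Pb = 149.
Sellers receive Ps = 149 + 5 = 154; x' = 1046 − 2·149 = 748.
Buyers' price falls by P* − Pb = 153 − 149 = 4; sellers' price rises by Ps − P* = 154 − 153 = 1.
So producers capture 1/5 = 0.2 of each unit of subsidy.

Producer share = 0.2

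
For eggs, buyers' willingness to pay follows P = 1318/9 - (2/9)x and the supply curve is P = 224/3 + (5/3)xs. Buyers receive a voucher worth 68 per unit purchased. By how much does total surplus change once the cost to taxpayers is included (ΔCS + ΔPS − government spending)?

Net change in total surplus = -1224

Pre-subsidy: 1318/9 - (2/9)x = 224/3 + (5/3)x gives x* = 38 and P* = 138.
With the rebate, buyers effectively pay Pb = Ps − 68, where Ps is the price sellers receive.
On the curves, Pb = 1318/9 - (2/9)x and Ps = 224/3 + (5/3)x; the wedge Ps − Pb = 68 gives 224/3 + (5/3)x − (1318/9 - (2/9)x) = 68, so x' = 74.
Then Pb = 1318/9 − (2/9)·74 = 130 and Ps = 224/3 + (5/3)·74 = 198.
ΔCS = ½(38 + 74)(138 − 130) = 448; ΔPS = ½(38 + 74)(198 − 138) = 3360.
Government spending = 68 × 74 = 5032.
Net change = 448 + 3360 − 5032 = -1224. The loss equals the DWL triangle ½·68·36.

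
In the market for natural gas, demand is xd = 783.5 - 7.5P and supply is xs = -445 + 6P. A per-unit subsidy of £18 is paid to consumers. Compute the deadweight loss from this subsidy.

Pre-subsidy: 783.5 - 7.5P = -445 + 6P gives P* = 91, x* = 101.
With the rebate, buyers effectively pay Pb = Ps − 18, where Ps is the price sellers receive.
Demand in terms of Ps becomes xd = 783.5 − 7.5(Ps − 18) = 918.5 - 7.5Ps. Setting this equal to supply: 918.5 - 7.5Ps = -445 + 6Ps, so Ps = 101.
Buyers pay Pb = 101 − 18 = 83; x' = -445 + 6·101 = 161.
The subsidy expands output by 161 − 101 = 60 past the efficient level; on those units the gap between marginal cost and willingness to pay runs from 0 up to 18.
DWL = ½ × 18 × 60 = 540.

Deadweight loss = £540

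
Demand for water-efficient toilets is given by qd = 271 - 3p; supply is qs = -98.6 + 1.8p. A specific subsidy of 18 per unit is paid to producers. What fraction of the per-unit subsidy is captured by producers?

Pre-subsidy: 271 - 3p = -98.6 + 1.8p gives p* = 77, q* = 40.
With the subsidy, sellers receive ps = pb + 18 for each unit, where pb is the price buyers pay.
Supply in terms of pb becomes qs = -98.6 + 1.8(pb + 18) = -66.2 + 1.8pb. Setting this equal to demand: 271 - 3pb = -66.2 + 1.8pb, so pb = 70.25.
Sellers receive ps = 70.25 + 18 = 88.25; q' = 271 − 3·70.25 = 60.25.
Buyers' price falls by p* − pb = 77 − 70.25 = 6.75; sellers' price rises by ps − p* = 88.25 − 77 = 11.25.
So producers capture 11.25/18 = 0.625 of each unit of subsidy.

Producer share = 0.625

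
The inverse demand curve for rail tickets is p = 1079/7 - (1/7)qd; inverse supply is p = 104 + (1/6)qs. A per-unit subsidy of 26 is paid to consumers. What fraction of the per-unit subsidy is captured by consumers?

Consumer share = 6/13

Pre-subsidy: 1079/7 - (1/7)q = 104 + (1/6)q gives q* = 162 and p* = 131.
With the rebate, buyers effectively pay pb = ps − 26, where ps is the price sellers receive.
On the curves, pb = 1079/7 - (1/7)q and ps = 104 + (1/6)q; the wedge ps − pb = 26 gives 104 + (1/6)q − (1079/7 - (1/7)q) = 26, so q' = 246.
Then pb = 1079/7 − (1/7)·246 = 119 and ps = 104 + (1/6)·246 = 145.
Buyers' price falls by p* − pb = 131 − 119 = 12; sellers' price rises by ps − p* = 145 − 131 = 14.
So consumers capture 12/26 = 6/13 of each unit of subsidy.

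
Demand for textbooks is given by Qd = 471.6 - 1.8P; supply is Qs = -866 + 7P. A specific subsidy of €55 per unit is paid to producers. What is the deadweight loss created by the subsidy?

Pre-subsidy: 471.6 - 1.8P = -866 + 7P gives P* = 152, Q* = 198.
With the subsidy, sellers receive Ps = Pb + 55 for each unit, where Pb is the price buyers pay.
Supply in terms of Pb becomes Qs = -866 + 7(Pb + 55) = -481 + 7Pb. Setting this equal to demand: 471.6 - 1.8Pb = -481 + 7Pb, so Pb = 108.25.
Sellers receive Ps = 108.25 + 55 = 163.25; Q' = 471.6 − 1.8·108.25 = 276.75.
The subsidy expands output by 276.75 − 198 = 78.75 past the efficient level; on those units the gap between marginal cost and willingness to pay runs from 0 up to 55.
DWL = ½ × 55 × 78.75 = 2165.625.

Deadweight loss = €2165.625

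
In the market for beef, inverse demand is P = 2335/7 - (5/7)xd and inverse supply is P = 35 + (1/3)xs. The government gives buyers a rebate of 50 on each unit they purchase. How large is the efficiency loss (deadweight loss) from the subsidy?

Pre-subsidy: 2335/7 - (5/7)x = 35 + (1/3)x gives x* = 285 and P* = 130.
With the rebate, buyers effectively pay Pb = Ps − 50, where Ps is the price sellers receive.
On the curves, Pb = 2335/7 - (5/7)x and Ps = 35 + (1/3)x; the wedge Ps − Pb = 50 gives 35 + (1/3)x − (2335/7 - (5/7)x) = 50, so x' = 3660/11.
Then Pb = 2335/7 − (5/7)·(3660/11) = 1055/11 and Ps = 35 + (1/3)·(3660/11) = 1605/11.
The subsidy expands output by 3660/11 − 285 = 525/11 past the efficient level; on those units the gap between marginal cost and willingness to pay runs from 0 up to 50.
DWL = ½ × 50 × 525/11 = 13125/11.

Deadweight loss = 13125/11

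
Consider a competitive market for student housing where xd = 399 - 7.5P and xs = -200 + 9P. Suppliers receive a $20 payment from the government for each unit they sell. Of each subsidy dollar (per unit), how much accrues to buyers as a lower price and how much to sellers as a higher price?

Pre-subsidy: 399 - 7.5P = -200 + 9P gives P* = 1198/33, x* = 1394/11.
With the subsidy, sellers receive Ps = Pb + 20 for each unit, where Pb is the price buyers pay.
Supply in terms of Pb becomes xs = -200 + 9(Pb + 20) = -20 + 9Pb. Setting this equal to demand: 399 - 7.5Pb = -20 + 9Pb, so Pb = 838/33.
Sellers receive Ps = 838/33 + 20 = 1498/33; x' = 399 − 7.5·(838/33) = 2294/11.
Buyers' price falls by P* − Pb = 1198/33 − 838/33 = 120/11; sellers' price rises by Ps − P* = 1498/33 − 1198/33 = 100/11.

Buyers gain 120/11 per unit; sellers gain 100/11 per unit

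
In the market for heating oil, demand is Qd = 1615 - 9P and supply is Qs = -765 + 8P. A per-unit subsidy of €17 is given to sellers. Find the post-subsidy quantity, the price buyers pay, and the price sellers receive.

Q' = 427; buyers pay €132; sellers receive €149

Pre-subsidy: 1615 - 9P = -765 + 8P gives P* = 140, Q* = 355.
With the subsidy, sellers receive Ps = Pb + 17 for each unit, where Pb is the price buyers pay.
Supply in terms of Pb becomes Qs = -765 + 8(Pb + 17) = -629 + 8Pb. Setting this equal to demand: 1615 - 9Pb = -629 + 8Pb, so Pb = 132.
Sellers receive Ps = 132 + 17 = 149; Q' = 1615 − 9·132 = 427.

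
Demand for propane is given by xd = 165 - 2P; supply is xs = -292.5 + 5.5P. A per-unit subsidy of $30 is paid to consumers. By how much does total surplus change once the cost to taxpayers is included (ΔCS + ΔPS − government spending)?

Pre-subsidy: 165 - 2P = -292.5 + 5.5P gives P* = 61, x* = 43.
With the rebate, buyers effectively pay Pb = Ps − 30, where Ps is the price sellers receive.
Demand in terms of Ps becomes xd = 165 − 2(Ps − 30) = 225 - 2Ps. Setting this equal to supply: 225 - 2Ps = -292.5 + 5.5Ps, so Ps = 69.
Buyers pay Pb = 69 − 30 = 39; x' = -292.5 + 5.5·69 = 87.
ΔCS = ½(43 + 87)(61 − 39) = 1430; ΔPS = ½(43 + 87)(69 − 61) = 520.
Government spending = 30 × 87 = 2610.
Net change = 1430 + 520 − 2610 = -660. The loss equals the DWL triangle ½·30·44.

Net change in total surplus = -$660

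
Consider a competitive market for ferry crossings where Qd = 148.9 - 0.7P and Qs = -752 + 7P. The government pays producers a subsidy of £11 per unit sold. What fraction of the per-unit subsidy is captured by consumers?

Pre-subsidy: 148.9 - 0.7P = -752 + 7P gives P* = 117, Q* = 67.
With the subsidy, sellers receive Ps = Pb + 11 for each unit, where Pb is the price buyers pay.
Supply in terms of Pb becomes Qs = -752 + 7(Pb + 11) = -675 + 7Pb. Setting this equal to demand: 148.9 - 0.7Pb = -675 + 7Pb, so Pb = 107.
Sellers receive Ps = 107 + 11 = 118; Q' = 148.9 − 0.7·107 = 74.
Buyers' price falls by P* − Pb = 117 − 107 = 10; sellers' price rises by Ps − P* = 118 − 117 = 1.
So consumers capture 10/11 = 10/11 of each unit of subsidy.

Consumer share = 10/11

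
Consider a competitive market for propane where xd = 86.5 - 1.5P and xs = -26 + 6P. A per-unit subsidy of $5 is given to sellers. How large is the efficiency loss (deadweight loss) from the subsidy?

Deadweight loss = $15

Pre-subsidy: 86.5 - 1.5P = -26 + 6P gives P* = 15, x* = 64.
With the subsidy, sellers receive Ps = Pb + 5 for each unit, where Pb is the price buyers pay.
Supply in terms of Pb becomes xs = -26 + 6(Pb + 5) = 4 + 6Pb. Setting this equal to demand: 86.5 - 1.5Pb = 4 + 6Pb, so Pb = 11.
Sellers receive Ps = 11 + 5 = 16; x' = 86.5 − 1.5·11 = 70.
The subsidy expands output by 70 − 64 = 6 past the efficient level; on those units the gap between marginal cost and willingness to pay runs from 0 up to 5.
DWL = ½ × 5 × 6 = 15.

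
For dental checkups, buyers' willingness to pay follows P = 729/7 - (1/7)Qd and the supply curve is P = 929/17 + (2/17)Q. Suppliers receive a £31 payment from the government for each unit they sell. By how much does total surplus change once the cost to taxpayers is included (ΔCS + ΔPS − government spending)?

Net change in total surplus = -£1844.5

Pre-subsidy: 729/7 - (1/7)Q = 929/17 + (2/17)Q gives Q* = 190 and P* = 77.
With the subsidy, sellers receive Ps = Pb + 31 for each unit, where Pb is the price buyers pay.
On the curves, Pb = 729/7 - (1/7)Q and Ps = 929/17 + (2/17)Q; the wedge Ps − Pb = 31 gives 929/17 + (2/17)Q − (729/7 - (1/7)Q) = 31, so Q' = 309.
Then Pb = 729/7 − (1/7)·309 = 60 and Ps = 929/17 + (2/17)·309 = 91.
ΔCS = ½(190 + 309)(77 − 60) = 4241.5; ΔPS = ½(190 + 309)(91 − 77) = 3493.
Government spending = 31 × 309 = 9579.
Net change = 4241.5 + 3493 − 9579 = -1844.5. The loss equals the DWL triangle ½·31·119.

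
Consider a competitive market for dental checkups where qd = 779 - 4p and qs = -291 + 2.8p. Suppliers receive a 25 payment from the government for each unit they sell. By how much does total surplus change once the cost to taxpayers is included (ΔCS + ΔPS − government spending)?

Pre-subsidy: 779 - 4p = -291 + 2.8p gives p* = 2675/17, q* = 2543/17.
With the subsidy, sellers receive ps = pb + 25 for each unit, where pb is the price buyers pay.
Supply in terms of pb becomes qs = -291 + 2.8(pb + 25) = -221 + 2.8pb. Setting this equal to demand: 779 - 4pb = -221 + 2.8pb, so pb = 2500/17.
Sellers receive ps = 2500/17 + 25 = 2925/17; q' = 779 − 4·(2500/17) = 3243/17.
ΔCS = ½(2543/17 + 3243/17)(2675/17 − 2500/17) = 506275/289; ΔPS = ½(2543/17 + 3243/17)(2925/17 − 2675/17) = 723250/289.
Government spending = 25 × 3243/17 = 81075/17.
Net change = 506275/289 + 723250/289 − 81075/17 = -8750/17. The loss equals the DWL triangle ½·25·700/17.

Net change in total surplus = -8750/17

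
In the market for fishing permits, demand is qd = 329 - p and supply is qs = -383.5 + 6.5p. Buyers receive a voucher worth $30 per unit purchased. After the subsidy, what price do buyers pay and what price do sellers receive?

Pre-subsidy: 329 - p = -383.5 + 6.5p gives p* = 95, q* = 234.
With the rebate, buyers effectively pay pb = ps − 30, where ps is the price sellers receive.
Demand in terms of ps becomes qd = 329 − 1(ps − 30) = 359 - ps. Setting this equal to supply: 359 - ps = -383.5 + 6.5ps, so ps = 99.
Buyers pay pb = 99 − 30 = 69; q' = -383.5 + 6.5·99 = 260.

Buyers pay $69; sellers receive $99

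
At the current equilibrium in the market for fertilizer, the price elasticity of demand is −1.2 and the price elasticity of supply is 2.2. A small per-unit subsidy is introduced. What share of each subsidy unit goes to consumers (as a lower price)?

For a small subsidy around the equilibrium, the benefit split depends on the relative slopes, which at a point are proportional to the elasticities.
Buyer share = εs/(εs + |εd|) = 2.2/(2.2 + 1.2) = 11/17; seller share = |εd|/(εs + |εd|) = 6/17.

Consumer share = 11/17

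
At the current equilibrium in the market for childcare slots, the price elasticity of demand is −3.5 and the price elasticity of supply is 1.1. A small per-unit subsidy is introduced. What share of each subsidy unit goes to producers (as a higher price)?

For a small subsidy around the equilibrium, the benefit split depends on the relative slopes, which at a point are proportional to the elasticities.
Buyer share = εs/(εs + |εd|) = 1.1/(1.1 + 3.5) = 11/46; seller share = |εd|/(εs + |εd|) = 35/46.
So producers capture 35/46 of the subsidy.

Producer share = 35/46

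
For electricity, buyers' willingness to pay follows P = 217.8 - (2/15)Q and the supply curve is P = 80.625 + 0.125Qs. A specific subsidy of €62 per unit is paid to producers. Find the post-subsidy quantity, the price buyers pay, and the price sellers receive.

Q' = 771; buyers pay €115; sellers receive €177

Pre-subsidy: 217.8 - (2/15)Q = 80.625 + 0.125Q gives Q* = 531 and P* = 147.
With the subsidy, sellers receive Ps = Pb + 62 for each unit, where Pb is the price buyers pay.
On the curves, Pb = 217.8 - (2/15)Q and Ps = 80.625 + 0.125Q; the wedge Ps − Pb = 62 gives 80.625 + 0.125Q − (217.8 - (2/15)Q) = 62, so Q' = 771.
Then Pb = 217.8 − (2/15)·771 = 115 and Ps = 80.625 + 0.125·771 = 177.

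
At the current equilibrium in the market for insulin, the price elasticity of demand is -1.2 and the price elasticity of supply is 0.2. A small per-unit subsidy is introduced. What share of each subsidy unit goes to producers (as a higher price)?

Producer share = 6/7

For a small subsidy around the equilibrium, the benefit split depends on the relative slopes, which at a point are proportional to the elasticities.
Buyer share = εs/(εs + |εd|) = 0.2/(0.2 + 1.2) = 1/7; seller share = |εd|/(εs + |εd|) = 6/7.
So producers capture 6/7 of the subsidy.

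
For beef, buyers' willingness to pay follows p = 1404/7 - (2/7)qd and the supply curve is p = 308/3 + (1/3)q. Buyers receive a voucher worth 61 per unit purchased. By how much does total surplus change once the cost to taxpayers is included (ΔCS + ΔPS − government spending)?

Pre-subsidy: 1404/7 - (2/7)q = 308/3 + (1/3)q gives q* = 2056/13 and p* = 2020/13.
With the rebate, buyers effectively pay pb = ps − 61, where ps is the price sellers receive.
On the curves, pb = 1404/7 - (2/7)q and ps = 308/3 + (1/3)q; the wedge ps − pb = 61 gives 308/3 + (1/3)q − (1404/7 - (2/7)q) = 61, so q' = 3337/13.
Then pb = 1404/7 − (2/7)·(3337/13) = 1654/13 and ps = 308/3 + (1/3)·(3337/13) = 2447/13.
ΔCS = ½(2056/13 + 3337/13)(2020/13 − 1654/13) = 986919/169; ΔPS = ½(2056/13 + 3337/13)(2447/13 − 2020/13) = 2302811/338.
Government spending = 61 × 3337/13 = 203557/13.
Net change = 986919/169 + 2302811/338 − 203557/13 = -78141/26. The loss equals the DWL triangle ½·61·1281/13.

Net change in total surplus = -78141/26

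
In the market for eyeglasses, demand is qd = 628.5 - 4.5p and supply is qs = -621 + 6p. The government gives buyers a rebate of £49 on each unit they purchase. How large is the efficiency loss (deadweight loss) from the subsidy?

Deadweight loss = £3087

Pre-subsidy: 628.5 - 4.5p = -621 + 6p gives p* = 119, q* = 93.
With the rebate, buyers effectively pay pb = ps − 49, where ps is the price sellers receive.
Demand in terms of ps becomes qd = 628.5 − 4.5(ps − 49) = 849 - 4.5ps. Setting this equal to supply: 849 - 4.5ps = -621 + 6ps, so ps = 140.
Buyers pay pb = 140 − 49 = 91; q' = -621 + 6·140 = 219.
The subsidy expands output by 219 − 93 = 126 past the efficient level; on those units the gap between marginal cost and willingness to pay runs from 0 up to 49.
DWL = ½ × 49 × 126 = 3087.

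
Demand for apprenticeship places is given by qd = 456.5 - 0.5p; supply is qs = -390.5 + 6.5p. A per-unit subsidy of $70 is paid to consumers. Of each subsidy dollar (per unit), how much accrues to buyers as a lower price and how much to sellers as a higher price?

Buyers gain $65 per unit; sellers gain $5 per unit

Pre-subsidy: 456.5 - 0.5p = -390.5 + 6.5p gives p* = 121, q* = 396.
With the rebate, buyers effectively pay pb = ps − 70, where ps is the price sellers receive.
Demand in terms of ps becomes qd = 456.5 − 0.5(ps − 70) = 491.5 - 0.5ps. Setting this equal to supply: 491.5 - 0.5ps = -390.5 + 6.5ps, so ps = 126.
Buyers pay pb = 126 − 70 = 56; q' = -390.5 + 6.5·126 = 428.5.
Buyers' price falls by p* − pb = 121 − 56 = 65; sellers' price rises by ps − p* = 126 − 121 = 5.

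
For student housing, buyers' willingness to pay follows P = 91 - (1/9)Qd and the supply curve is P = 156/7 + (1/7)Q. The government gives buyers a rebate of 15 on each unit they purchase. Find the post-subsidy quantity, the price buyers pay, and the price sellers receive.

Q' = 329.625; buyers pay 54.375; sellers receive 69.375

Pre-subsidy: 91 - (1/9)Q = 156/7 + (1/7)Q gives Q* = 270.5625 and P* = 60.9375.
With the rebate, buyers effectively pay Pb = Ps − 15, where Ps is the price sellers receive.
On the curves, Pb = 91 - (1/9)Q and Ps = 156/7 + (1/7)Q; the wedge Ps − Pb = 15 gives 156/7 + (1/7)Q − (91 - (1/9)Q) = 15, so Q' = 329.625.
Then Pb = 91 − (1/9)·329.625 = 54.375 and Ps = 156/7 + (1/7)·329.625 = 69.375.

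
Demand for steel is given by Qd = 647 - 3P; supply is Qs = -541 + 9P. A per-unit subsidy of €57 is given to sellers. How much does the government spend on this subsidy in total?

Pre-subsidy: 647 - 3P = -541 + 9P gives P* = 99, Q* = 350.
With the subsidy, sellers receive Ps = Pb + 57 for each unit, where Pb is the price buyers pay.
Supply in terms of Pb becomes Qs = -541 + 9(Pb + 57) = -28 + 9Pb. Setting this equal to demand: 647 - 3Pb = -28 + 9Pb, so Pb = 56.25.
Sellers receive Ps = 56.25 + 57 = 113.25; Q' = 647 − 3·56.25 = 478.25.
Government outlay = subsidy × quantity = 57 × 478.25 = 27260.25.

Government cost = €27260.25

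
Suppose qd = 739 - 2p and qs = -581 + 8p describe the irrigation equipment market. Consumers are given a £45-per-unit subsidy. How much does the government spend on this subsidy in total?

Pre-subsidy: 739 - 2p = -581 + 8p gives p* = 132, q* = 475.
With the rebate, buyers effectively pay pb = ps − 45, where ps is the price sellers receive.
Demand in terms of ps becomes qd = 739 − 2(ps − 45) = 829 - 2ps. Setting this equal to supply: 829 - 2ps = -581 + 8ps, so ps = 141.
Buyers pay pb = 141 − 45 = 96; q' = -581 + 8·141 = 547.
Government outlay = subsidy × quantity = 45 × 547 = 24615.

Government cost = £24615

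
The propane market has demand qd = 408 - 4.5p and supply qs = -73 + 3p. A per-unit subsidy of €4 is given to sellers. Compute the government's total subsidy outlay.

Pre-subsidy: 408 - 4.5p = -73 + 3p gives p* = 962/15, q* = 119.4.
With the subsidy, sellers receive ps = pb + 4 for each unit, where pb is the price buyers pay.
Supply in terms of pb becomes qs = -73 + 3(pb + 4) = -61 + 3pb. Setting this equal to demand: 408 - 4.5pb = -61 + 3pb, so pb = 938/15.
Sellers receive ps = 938/15 + 4 = 998/15; q' = 408 − 4.5·(938/15) = 126.6.
Government outlay = subsidy × quantity = 4 × 126.6 = 506.4.

Government cost = €506.4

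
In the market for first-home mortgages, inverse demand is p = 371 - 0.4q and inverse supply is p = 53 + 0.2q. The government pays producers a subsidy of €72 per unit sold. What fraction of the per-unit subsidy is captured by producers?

Pre-subsidy: 371 - 0.4q = 53 + 0.2q gives q* = 530 and p* = 159.
With the subsidy, sellers receive ps = pb + 72 for each unit, where pb is the price buyers pay.
On the curves, pb = 371 - 0.4q and ps = 53 + 0.2q; the wedge ps − pb = 72 gives 53 + 0.2q − (371 - 0.4q) = 72, so q' = 650.
Then pb = 371 − 0.4·650 = 111 and ps = 53 + 0.2·650 = 183.
Buyers' price falls by p* − pb = 159 − 111 = 48; sellers' price rises by ps − p* = 183 − 159 = 24.
So producers capture 24/72 = 1/3 of each unit of subsidy.

Producer share = 1/3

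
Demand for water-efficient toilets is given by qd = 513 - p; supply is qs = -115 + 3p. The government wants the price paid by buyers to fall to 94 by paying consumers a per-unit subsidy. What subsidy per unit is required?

Required subsidy s = 84 per unit

At a buyer price of 94, quantity demanded is 513 − 1·94 = 419.
Sellers supply 419 only when they receive ps with -115 + 3·ps = 419, i.e. ps = 178.
s = ps − pb = 178 − 94 = 84.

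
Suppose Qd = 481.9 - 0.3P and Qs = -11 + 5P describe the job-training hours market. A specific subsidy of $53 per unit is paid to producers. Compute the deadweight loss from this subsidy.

Pre-subsidy: 481.9 - 0.3P = -11 + 5P gives P* = 93, Q* = 454.
With the subsidy, sellers receive Ps = Pb + 53 for each unit, where Pb is the price buyers pay.
Supply in terms of Pb becomes Qs = -11 + 5(Pb + 53) = 254 + 5Pb. Setting this equal to demand: 481.9 - 0.3Pb = 254 + 5Pb, so Pb = 43.
Sellers receive Ps = 43 + 53 = 96; Q' = 481.9 − 0.3·43 = 469.
The subsidy expands output by 469 − 454 = 15 past the efficient level; on those units the gap between marginal cost and willingness to pay runs from 0 up to 53.
DWL = ½ × 53 × 15 = 397.5.

Deadweight loss = $397.5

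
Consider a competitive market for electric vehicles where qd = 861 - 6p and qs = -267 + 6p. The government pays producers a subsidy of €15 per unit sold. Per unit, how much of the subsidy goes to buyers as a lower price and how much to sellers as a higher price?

Pre-subsidy: 861 - 6p = -267 + 6p gives p* = 94, q* = 297.
With the subsidy, sellers receive ps = pb + 15 for each unit, where pb is the price buyers pay.
Supply in terms of pb becomes qs = -267 + 6(pb + 15) = -177 + 6pb. Setting this equal to demand: 861 - 6pb = -177 + 6pb, so pb = 86.5.
Sellers receive ps = 86.5 + 15 = 101.5; q' = 861 − 6·86.5 = 342.
Buyers' price falls by p* − pb = 94 − 86.5 = 7.5; sellers' price rises by ps − p* = 101.5 − 94 = 7.5.

Buyers gain €7.5 per unit; sellers gain €7.5 per unit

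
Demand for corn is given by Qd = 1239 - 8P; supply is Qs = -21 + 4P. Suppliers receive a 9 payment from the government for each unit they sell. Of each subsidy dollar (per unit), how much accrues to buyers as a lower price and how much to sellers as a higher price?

Pre-subsidy: 1239 - 8P = -21 + 4P gives P* = 105, Q* = 399.
With the subsidy, sellers receive Ps = Pb + 9 for each unit, where Pb is the price buyers pay.
Supply in terms of Pb becomes Qs = -21 + 4(Pb + 9) = 15 + 4Pb. Setting this equal to demand: 1239 - 8Pb = 15 + 4Pb, so Pb = 102.
Sellers receive Ps = 102 + 9 = 111; Q' = 1239 − 8·102 = 423.
Buyers' price falls by P* − Pb = 105 − 102 = 3; sellers' price rises by Ps − P* = 111 − 105 = 6.

Buyers gain 3 per unit; sellers gain 6 per unit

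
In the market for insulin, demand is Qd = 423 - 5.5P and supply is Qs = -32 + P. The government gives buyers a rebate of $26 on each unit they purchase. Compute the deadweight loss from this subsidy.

Deadweight loss = $286

Pre-subsidy: 423 - 5.5P = -32 + P gives P* = 70, Q* = 38.
With the rebate, buyers effectively pay Pb = Ps − 26, where Ps is the price sellers receive.
Demand in terms of Ps becomes Qd = 423 − 5.5(Ps − 26) = 566 - 5.5Ps. Setting this equal to supply: 566 - 5.5Ps = -32 + Ps, so Ps = 92.
Buyers pay Pb = 92 − 26 = 66; Q' = -32 + 1·92 = 60.
The subsidy expands output by 60 − 38 = 22 past the efficient level; on those units the gap between marginal cost and willingness to pay runs from 0 up to 26.
DWL = ½ × 26 × 22 = 286.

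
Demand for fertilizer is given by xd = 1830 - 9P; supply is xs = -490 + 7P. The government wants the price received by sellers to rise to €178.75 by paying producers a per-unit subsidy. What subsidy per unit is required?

At a seller price of 178.75, quantity supplied is -490 + 7·178.75 = 761.25.
Buyers absorb 761.25 only when they pay Pb with 1830 − 9·Pb = 761.25, i.e. Pb = 118.75.
s = Ps − Pb = 178.75 − 118.75 = 60.

Required subsidy s = €60 per unit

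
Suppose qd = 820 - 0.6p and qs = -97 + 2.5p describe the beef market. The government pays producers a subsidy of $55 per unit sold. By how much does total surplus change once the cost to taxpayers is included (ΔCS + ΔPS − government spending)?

Net change in total surplus = -45375/62

Pre-subsidy: 820 - 0.6p = -97 + 2.5p gives p* = 9170/31, q* = 19918/31.
With the subsidy, sellers receive ps = pb + 55 for each unit, where pb is the price buyers pay.
Supply in terms of pb becomes qs = -97 + 2.5(pb + 55) = 40.5 + 2.5pb. Setting this equal to demand: 820 - 0.6pb = 40.5 + 2.5pb, so pb = 7795/31.
Sellers receive ps = 7795/31 + 55 = 9500/31; q' = 820 − 0.6·(7795/31) = 20743/31.
ΔCS = ½(19918/31 + 20743/31)(9170/31 − 7795/31) = 55908875/1922; ΔPS = ½(19918/31 + 20743/31)(9500/31 − 9170/31) = 6709065/961.
Government spending = 55 × 20743/31 = 1140865/31.
Net change = 55908875/1922 + 6709065/961 − 1140865/31 = -45375/62. The loss equals the DWL triangle ½·55·825/31.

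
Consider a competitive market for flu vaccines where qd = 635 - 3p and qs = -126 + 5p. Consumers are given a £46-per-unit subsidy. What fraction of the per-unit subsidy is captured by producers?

Pre-subsidy: 635 - 3p = -126 + 5p gives p* = 95.125, q* = 349.625.
With the rebate, buyers effectively pay pb = ps − 46, where ps is the price sellers receive.
Demand in terms of ps becomes qd = 635 − 3(ps − 46) = 773 - 3ps. Setting this equal to supply: 773 - 3ps = -126 + 5ps, so ps = 112.375.
Buyers pay pb = 112.375 − 46 = 66.375; q' = -126 + 5·112.375 = 435.875.
Buyers' price falls by p* − pb = 95.125 − 66.375 = 28.75; sellers' price rises by ps − p* = 112.375 − 95.125 = 17.25.
So producers capture 17.25/46 = 0.375 of each unit of subsidy.

Producer share = 0.375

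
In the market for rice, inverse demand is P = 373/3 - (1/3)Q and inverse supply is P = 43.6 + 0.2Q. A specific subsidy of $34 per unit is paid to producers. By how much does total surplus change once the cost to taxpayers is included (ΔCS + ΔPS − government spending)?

Pre-subsidy: 373/3 - (1/3)Q = 43.6 + 0.2Q gives Q* = 151.375 and P* = 73.875.
With the subsidy, sellers receive Ps = Pb + 34 for each unit, where Pb is the price buyers pay.
On the curves, Pb = 373/3 - (1/3)Q and Ps = 43.6 + 0.2Q; the wedge Ps − Pb = 34 gives 43.6 + 0.2Q − (373/3 - (1/3)Q) = 34, so Q' = 215.125.
Then Pb = 373/3 − (1/3)·215.125 = 52.625 and Ps = 43.6 + 0.2·215.125 = 86.625.
ΔCS = ½(151.375 + 215.125)(73.875 − 52.625) = 3894.0625; ΔPS = ½(151.375 + 215.125)(86.625 − 73.875) = 2336.4375.
Government spending = 34 × 215.125 = 7314.25.
Net change = 3894.0625 + 2336.4375 − 7314.25 = -1083.75. The loss equals the DWL triangle ½·34·63.75.

Net change in total surplus = -$1083.75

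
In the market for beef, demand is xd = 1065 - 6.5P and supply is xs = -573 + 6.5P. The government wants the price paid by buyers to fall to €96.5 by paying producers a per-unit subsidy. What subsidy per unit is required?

Required subsidy s = €59 per unit

At a buyer price of 96.5, quantity demanded is 1065 − 6.5·96.5 = 437.75.
Sellers supply 437.75 only when they receive Ps with -573 + 6.5·Ps = 437.75, i.e. Ps = 155.5.
s = Ps − Pb = 155.5 − 96.5 = 59.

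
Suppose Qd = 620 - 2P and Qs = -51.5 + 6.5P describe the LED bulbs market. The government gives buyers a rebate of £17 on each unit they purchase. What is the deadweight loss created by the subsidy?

Pre-subsidy: 620 - 2P = -51.5 + 6.5P gives P* = 79, Q* = 462.
With the rebate, buyers effectively pay Pb = Ps − 17, where Ps is the price sellers receive.
Demand in terms of Ps becomes Qd = 620 − 2(Ps − 17) = 654 - 2Ps. Setting this equal to supply: 654 - 2Ps = -51.5 + 6.5Ps, so Ps = 83.
Buyers pay Pb = 83 − 17 = 66; Q' = -51.5 + 6.5·83 = 488.
The subsidy expands output by 488 − 462 = 26 past the efficient level; on those units the gap between marginal cost and willingness to pay runs from 0 up to 17.
DWL = ½ × 17 × 26 = 221.

Deadweight loss = £221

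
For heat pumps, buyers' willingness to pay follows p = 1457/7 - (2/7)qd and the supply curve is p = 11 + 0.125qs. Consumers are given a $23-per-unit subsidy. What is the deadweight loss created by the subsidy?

Pre-subsidy: 1457/7 - (2/7)q = 11 + 0.125q gives q* = 480 and p* = 71.
With the rebate, buyers effectively pay pb = ps − 23, where ps is the price sellers receive.
On the curves, pb = 1457/7 - (2/7)q and ps = 11 + 0.125q; the wedge ps − pb = 23 gives 11 + 0.125q − (1457/7 - (2/7)q) = 23, so q' = 536.
Then pb = 1457/7 − (2/7)·536 = 55 and ps = 11 + 0.125·536 = 78.
The subsidy expands output by 536 − 480 = 56 past the efficient level; on those units the gap between marginal cost and willingness to pay runs from 0 up to 23.
DWL = ½ × 23 × 56 = 644.

Deadweight loss = $644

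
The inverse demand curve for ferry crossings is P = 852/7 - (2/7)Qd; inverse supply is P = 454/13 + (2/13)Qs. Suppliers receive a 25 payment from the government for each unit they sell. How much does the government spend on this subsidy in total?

Pre-subsidy: 852/7 - (2/7)Q = 454/13 + (2/13)Q gives Q* = 197.45 and P* = 65.3.
With the subsidy, sellers receive Ps = Pb + 25 for each unit, where Pb is the price buyers pay.
On the curves, Pb = 852/7 - (2/7)Q and Ps = 454/13 + (2/13)Q; the wedge Ps − Pb = 25 gives 454/13 + (2/13)Q − (852/7 - (2/7)Q) = 25, so Q' = 254.325.
Then Pb = 852/7 − (2/7)·254.325 = 49.05 and Ps = 454/13 + (2/13)·254.325 = 74.05.
Government outlay = subsidy × quantity = 25 × 254.325 = 6358.125.

Government cost = 6358.125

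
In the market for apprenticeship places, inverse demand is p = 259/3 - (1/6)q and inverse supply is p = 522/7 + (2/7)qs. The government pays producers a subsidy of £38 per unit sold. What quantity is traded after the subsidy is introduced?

Pre-subsidy: 259/3 - (1/6)q = 522/7 + (2/7)q gives q* = 26 and p* = 82.
With the subsidy, sellers receive ps = pb + 38 for each unit, where pb is the price buyers pay.
On the curves, pb = 259/3 - (1/6)q and ps = 522/7 + (2/7)q; the wedge ps − pb = 38 gives 522/7 + (2/7)q − (259/3 - (1/6)q) = 38, so q' = 110.
Then pb = 259/3 − (1/6)·110 = 68 and ps = 522/7 + (2/7)·110 = 106.

q' = 110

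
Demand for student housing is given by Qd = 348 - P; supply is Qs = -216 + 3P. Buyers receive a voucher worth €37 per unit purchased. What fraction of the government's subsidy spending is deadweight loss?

DWL / government spending = 37/626

Pre-subsidy: 348 - P = -216 + 3P gives P* = 141, Q* = 207.
With the rebate, buyers effectively pay Pb = Ps − 37, where Ps is the price sellers receive.
Demand in terms of Ps becomes Qd = 348 − 1(Ps − 37) = 385 - Ps. Setting this equal to supply: 385 - Ps = -216 + 3Ps, so Ps = 150.25.
Buyers pay Pb = 150.25 − 37 = 113.25; Q' = -216 + 3·150.25 = 234.75.
ΔCS = ½(207 + 234.75)(141 − 113.25) = 6129.28125; ΔPS = ½(207 + 234.75)(150.25 − 141) = 2043.09375.
Government spending = 37 × 234.75 = 8685.75.
DWL = ½ × 37 × (234.75 − 207) = 513.375; fraction = 513.375 / 8685.75 = 37/626.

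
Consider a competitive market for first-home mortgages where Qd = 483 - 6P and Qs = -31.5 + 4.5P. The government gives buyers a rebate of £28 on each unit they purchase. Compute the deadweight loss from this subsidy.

Pre-subsidy: 483 - 6P = -31.5 + 4.5P gives P* = 49, Q* = 189.
With the rebate, buyers effectively pay Pb = Ps − 28, where Ps is the price sellers receive.
Demand in terms of Ps becomes Qd = 483 − 6(Ps − 28) = 651 - 6Ps. Setting this equal to supply: 651 - 6Ps = -31.5 + 4.5Ps, so Ps = 65.
Buyers pay Pb = 65 − 28 = 37; Q' = -31.5 + 4.5·65 = 261.
The subsidy expands output by 261 − 189 = 72 past the efficient level; on those units the gap between marginal cost and willingness to pay runs from 0 up to 28.
DWL = ½ × 28 × 72 = 1008.

Deadweight loss = £1008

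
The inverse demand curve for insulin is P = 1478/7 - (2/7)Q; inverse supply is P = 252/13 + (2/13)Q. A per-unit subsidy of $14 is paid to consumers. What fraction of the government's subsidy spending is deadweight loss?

Pre-subsidy: 1478/7 - (2/7)Q = 252/13 + (2/13)Q gives Q* = 436.25 and P* = 86.5.
With the rebate, buyers effectively pay Pb = Ps − 14, where Ps is the price sellers receive.
On the curves, Pb = 1478/7 - (2/7)Q and Ps = 252/13 + (2/13)Q; the wedge Ps − Pb = 14 gives 252/13 + (2/13)Q − (1478/7 - (2/7)Q) = 14, so Q' = 468.1.
Then Pb = 1478/7 − (2/7)·468.1 = 77.4 and Ps = 252/13 + (2/13)·468.1 = 91.4.
ΔCS = ½(436.25 + 468.1)(86.5 − 77.4) = 4114.7925; ΔPS = ½(436.25 + 468.1)(91.4 − 86.5) = 2215.6575.
Government spending = 14 × 468.1 = 6553.4.
DWL = ½ × 14 × (468.1 − 436.25) = 222.95; fraction = 222.95 / 6553.4 = 637/18724.

DWL / government spending = 637/18724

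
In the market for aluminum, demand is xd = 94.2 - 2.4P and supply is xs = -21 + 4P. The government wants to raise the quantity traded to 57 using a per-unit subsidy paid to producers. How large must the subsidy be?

At x = 57, invert demand for the buyer price: Pb = (94.2 − 57)/2.4 = 15.5; invert supply for the seller price: Ps = (57 − (-21))/4 = 19.5.
The subsidy must fill the gap: s = Ps − Pb = 19.5 − 15.5 = 4.

Required subsidy s = 4 per unit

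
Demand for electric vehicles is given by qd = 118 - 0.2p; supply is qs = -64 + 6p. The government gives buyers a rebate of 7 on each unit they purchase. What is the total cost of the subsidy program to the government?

Pre-subsidy: 118 - 0.2p = -64 + 6p gives p* = 910/31, q* = 3476/31.
With the rebate, buyers effectively pay pb = ps − 7, where ps is the price sellers receive.
Demand in terms of ps becomes qd = 118 − 0.2(ps − 7) = 119.4 - 0.2ps. Setting this equal to supply: 119.4 - 0.2ps = -64 + 6ps, so ps = 917/31.
Buyers pay pb = 917/31 − 7 = 700/31; q' = -64 + 6·(917/31) = 3518/31.
Government outlay = subsidy × quantity = 7 × 3518/31 = 24626/31.

Government cost = 24626/31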